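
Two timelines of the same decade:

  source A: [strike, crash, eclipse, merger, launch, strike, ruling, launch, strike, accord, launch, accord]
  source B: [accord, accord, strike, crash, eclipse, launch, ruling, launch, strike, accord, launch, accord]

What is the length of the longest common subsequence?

Pick strike [1,3], crash [2,4], eclipse [3,5], launch [5,6], ruling [7,7], launch [8,8], strike [9,9], accord [10,10], launch [11,11], accord [12,12]; all 10 events appear in both, in order. dp[12][12] = 10 confirms this is the maximum.

10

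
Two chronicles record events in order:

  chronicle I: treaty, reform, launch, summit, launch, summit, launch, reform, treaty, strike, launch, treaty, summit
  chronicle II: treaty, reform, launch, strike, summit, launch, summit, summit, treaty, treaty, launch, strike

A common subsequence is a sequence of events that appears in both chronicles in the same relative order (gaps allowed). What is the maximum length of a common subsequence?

8

One common subsequence of length 8: treaty (chronicle I #1, chronicle II #1) → reform (chronicle I #2, chronicle II #2) → launch (chronicle I #3, chronicle II #3) → summit (chronicle I #4, chronicle II #5) → launch (chronicle I #5, chronicle II #6) → summit (chronicle I #6, chronicle II #8) → launch (chronicle I #7, chronicle II #11) → strike (chronicle I #10, chronicle II #12), and the DP table's final entry dp[13][12] is also 8, so no common subsequence is longer.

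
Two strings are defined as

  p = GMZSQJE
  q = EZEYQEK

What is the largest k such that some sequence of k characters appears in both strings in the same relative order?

Match Z at p[3]=q[2], then Q at p[5]=q[5], then E at p[7]=q[6] — 3 characters in the same relative order in both, and the DP table's final entry dp[7][7] is also 3, so no common subsequence is longer.

3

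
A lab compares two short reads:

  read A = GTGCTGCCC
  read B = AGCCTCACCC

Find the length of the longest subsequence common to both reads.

6

Let dp[i][j] be the LCS length of the first i bases of read A and the first j bases of read B. dp[i][j] = dp[i-1][j-1]+1 when the i-th and j-th bases match, else max(dp[i-1][j], dp[i][j-1]).
    ·  A  G  C  C  T  C  A  C  C  C
 ·  0  0  0  0  0  0  0  0  0  0  0
 G  0  0  1  1  1  1  1  1  1  1  1
 T  0  0  1  1  1  2  2  2  2  2  2
 G  0  0  1  1  1  2  2  2  2  2  2
 C  0  0  1  2  2  2  3  3  3  3  3
 T  0  0  1  2  2  3  3  3  3  3  3
 G  0  0  1  2  2  3  3  3  3  3  3
 C  0  0  1  2  3  3  4  4  4  4  4
 C  0  0  1  2  3  3  4  4  5  5  5
 C  0  0  1  2  3  3  4  4  5  6  6
dp[9][10] = 6. One LCS (by backtracking along matches): GTCCCC.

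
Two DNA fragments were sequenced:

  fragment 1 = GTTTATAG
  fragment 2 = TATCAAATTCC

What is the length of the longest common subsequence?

4

Taking T at fragment 1[2]=fragment 2[1] → T at fragment 1[3]=fragment 2[3] → T at fragment 1[4]=fragment 2[8] → T at fragment 1[6]=fragment 2[9] gives a common subsequence of length 4. The LCS DP gives dp[8][11] = 4, so this is optimal.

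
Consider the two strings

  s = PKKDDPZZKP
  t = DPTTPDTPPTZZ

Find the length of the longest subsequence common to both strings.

Pick P at s[1]=t[5]; then D at s[4]=t[6]; then P at s[6]=t[9]; then Z at s[7]=t[11]; then Z at s[8]=t[12]; all 5 characters appear in both, in order. The LCS DP gives dp[10][12] = 5, so this is optimal.

5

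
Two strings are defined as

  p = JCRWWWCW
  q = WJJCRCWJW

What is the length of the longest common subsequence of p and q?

5

Pick J (p #1, q #3); then C (p #2, q #4); then R (p #3, q #5); then W (p #4, q #7); then W (p #8, q #9); all 5 characters appear in both, in order. The LCS DP gives dp[8][9] = 5, so this is optimal.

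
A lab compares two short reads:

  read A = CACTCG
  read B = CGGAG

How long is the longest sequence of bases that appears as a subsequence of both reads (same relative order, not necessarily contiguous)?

Let dp[i][j] be the LCS length of the first i bases of read A and the first j bases of read B. dp[i][j] = dp[i-1][j-1]+1 when the i-th and j-th bases match, else max(dp[i-1][j], dp[i][j-1]).
    ·  C  G  G  A  G
 ·  0  0  0  0  0  0
 C  0  1  1  1  1  1
 A  0  1  1  1  2  2
 C  0  1  1  1  2  2
 T  0  1  1  1  2  2
 C  0  1  1  1  2  2
 G  0  1  2  2  2  3
dp[6][5] = 3. One LCS (by backtracking along matches): CAG.

3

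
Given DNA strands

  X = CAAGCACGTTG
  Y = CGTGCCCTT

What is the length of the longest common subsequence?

Taking C (X #1, Y #1); then G (X #4, Y #4); then C (X #5, Y #6); then C (X #7, Y #7); then T (X #9, Y #8); then T (X #10, Y #9) gives a common subsequence of length 6. Since dp[11][9] = 6, nothing longer is possible.

6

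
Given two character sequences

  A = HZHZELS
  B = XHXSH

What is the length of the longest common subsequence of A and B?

2

Match H [1,2], then H [3,5] — 2 characters in the same relative order in both, and the DP table's final entry dp[7][5] is also 2, so no common subsequence is longer.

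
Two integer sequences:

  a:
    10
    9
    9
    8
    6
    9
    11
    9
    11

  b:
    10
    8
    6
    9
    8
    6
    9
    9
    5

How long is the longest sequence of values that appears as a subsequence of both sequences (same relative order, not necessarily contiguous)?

6

Pick 10 (a #1, b #1); then 9 (a #3, b #4); then 8 (a #4, b #5); then 6 (a #5, b #6); then 9 (a #6, b #7); then 9 (a #8, b #8); all 6 values appear in both, in order. The LCS DP gives dp[9][9] = 6, so this is optimal.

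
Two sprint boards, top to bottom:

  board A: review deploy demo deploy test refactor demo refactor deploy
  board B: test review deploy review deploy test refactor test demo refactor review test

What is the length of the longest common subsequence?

Pick review at board A[1]=board B[2]; then deploy at board A[2]=board B[3]; then deploy at board A[4]=board B[5]; then test at board A[5]=board B[6]; then refactor at board A[6]=board B[7]; then demo at board A[7]=board B[9]; then refactor at board A[8]=board B[10]; all 7 tasks appear in both, in order. The LCS DP gives dp[9][12] = 7, so this is optimal.

7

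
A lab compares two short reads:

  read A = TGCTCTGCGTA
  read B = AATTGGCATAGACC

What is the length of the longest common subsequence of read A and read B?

6

One common subsequence of length 6: T (read A #1, read B #4); then G (read A #2, read B #6); then C (read A #3, read B #7); then T (read A #4, read B #9); then C (read A #5, read B #13); then C (read A #8, read B #14). Since dp[11][14] = 6, nothing longer is possible.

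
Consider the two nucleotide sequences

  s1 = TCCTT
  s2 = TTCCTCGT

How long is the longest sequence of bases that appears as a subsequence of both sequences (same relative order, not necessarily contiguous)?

5

Taking T [1,2] → C [2,3] → C [3,4] → T [4,5] → T [5,8] gives a common subsequence of length 5, and the DP table's final entry dp[5][8] is also 5, so no common subsequence is longer.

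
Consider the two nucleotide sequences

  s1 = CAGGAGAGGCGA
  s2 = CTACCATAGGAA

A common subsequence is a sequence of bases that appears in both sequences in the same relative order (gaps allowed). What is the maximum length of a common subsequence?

7

Let dp[i][j] be the LCS length of the first i bases of s1 and the first j bases of s2. dp[i][j] = dp[i-1][j-1]+1 when the i-th and j-th bases match, else max(dp[i-1][j], dp[i][j-1]).
    ·  C  T  A  C  C  A  T  A  G  G  A  A
 ·  0  0  0  0  0  0  0  0  0  0  0  0  0
 C  0  1  1  1  1  1  1  1  1  1  1  1  1
 A  0  1  1  2  2  2  2  2  2  2  2  2  2
 G  0  1  1  2  2  2  2  2  2  3  3  3  3
 G  0  1  1  2  2  2  2  2  2  3  4  4  4
 A  0  1  1  2  2  2  3  3  3  3  4  5  5
 G  0  1  1  2  2  2  3  3  3  4  4  5  5
 A  0  1  1  2  2  2  3  3  4  4  4  5  6
 G  0  1  1  2  2  2  3  3  4  5  5  5  6
 G  0  1  1  2  2  2  3  3  4  5  6  6  6
 C  0  1  1  2  3  3  3  3  4  5  6  6  6
 G  0  1  1  2  3  3  3  3  4  5  6  6  6
 A  0  1  1  2  3  3  4  4  4  5  6  7  7
dp[12][12] = 7. One LCS (by backtracking along matches): CAAAGGA.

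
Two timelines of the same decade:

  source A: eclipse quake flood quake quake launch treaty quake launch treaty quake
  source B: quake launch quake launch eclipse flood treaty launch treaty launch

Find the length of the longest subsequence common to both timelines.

One common subsequence of length 6: quake [2,1]; then quake [5,3]; then launch [6,4]; then treaty [7,7]; then launch [9,8]; then treaty [10,9]. dp[11][10] = 6 confirms this is the maximum.

6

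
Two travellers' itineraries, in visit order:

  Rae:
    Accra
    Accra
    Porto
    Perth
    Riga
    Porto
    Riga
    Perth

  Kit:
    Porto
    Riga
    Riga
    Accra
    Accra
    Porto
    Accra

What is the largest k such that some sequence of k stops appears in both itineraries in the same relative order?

3

Taking Accra [1,4], then Accra [2,5], then Porto [3,6] gives a common subsequence of length 3. Since dp[8][7] = 3, nothing longer is possible.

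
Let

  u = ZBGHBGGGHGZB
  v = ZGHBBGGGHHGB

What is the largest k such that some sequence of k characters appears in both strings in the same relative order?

10

Let dp[i][j] be the LCS length of the first i characters of u and the first j characters of v. dp[i][j] = dp[i-1][j-1]+1 when the i-th and j-th characters match, else max(dp[i-1][j], dp[i][j-1]).
    ·  Z  G  H  B  B  G  G  G  H  H  G  B
 ·  0  0  0  0  0  0  0  0  0  0  0  0  0
 Z  0  1  1  1  1  1  1  1  1  1  1  1  1
 B  0  1  1  1  2  2  2  2  2  2  2  2  2
 G  0  1  2  2  2  2  3  3  3  3  3  3  3
 H  0  1  2  3  3  3  3  3  3  4  4  4  4
 B  0  1  2  3  4  4  4  4  4  4  4  4  5
 G  0  1  2  3  4  4  5  5  5  5  5  5  5
 G  0  1  2  3  4  4  5  6  6  6  6  6  6
 G  0  1  2  3  4  4  5  6  7  7  7  7  7
 H  0  1  2  3  4  4  5  6  7  8  8  8  8
 G  0  1  2  3  4  4  5  6  7  8  8  9  9
 Z  0  1  2  3  4  4  5  6  7  8  8  9  9
 B  0  1  2  3  4  5  5  6  7  8  8  9 10
dp[12][12] = 10. One LCS (by backtracking along matches): ZGHBGGGHGB.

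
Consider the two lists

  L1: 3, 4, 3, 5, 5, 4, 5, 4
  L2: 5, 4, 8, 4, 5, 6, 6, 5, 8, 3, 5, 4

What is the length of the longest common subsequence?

One common subsequence of length 5: 4 (L1 #2, L2 #4) → 5 (L1 #4, L2 #5) → 5 (L1 #5, L2 #8) → 5 (L1 #7, L2 #11) → 4 (L1 #8, L2 #12), and the DP table's final entry dp[8][12] is also 5, so no common subsequence is longer.

5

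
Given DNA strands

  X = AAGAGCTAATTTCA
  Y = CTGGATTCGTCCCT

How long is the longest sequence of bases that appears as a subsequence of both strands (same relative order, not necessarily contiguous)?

7

Match G at X[3]=Y[3]; then G at X[5]=Y[4]; then A at X[9]=Y[5]; then T at X[10]=Y[6]; then T at X[11]=Y[7]; then T at X[12]=Y[10]; then C at X[13]=Y[13] — 7 bases in the same relative order in both. dp[14][14] = 7 confirms this is the maximum.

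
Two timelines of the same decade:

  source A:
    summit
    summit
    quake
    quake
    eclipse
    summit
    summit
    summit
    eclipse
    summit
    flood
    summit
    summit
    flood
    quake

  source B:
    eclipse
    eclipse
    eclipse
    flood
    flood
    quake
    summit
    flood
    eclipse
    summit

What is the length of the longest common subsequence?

Taking eclipse (source A #5, source B #2); then eclipse (source A #9, source B #3); then summit (source A #10, source B #7); then flood (source A #11, source B #8); then summit (source A #13, source B #10) gives a common subsequence of length 5. Since dp[15][10] = 5, nothing longer is possible.

5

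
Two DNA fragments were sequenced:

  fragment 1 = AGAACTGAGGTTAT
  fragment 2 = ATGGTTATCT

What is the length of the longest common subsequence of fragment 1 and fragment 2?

8

Let dp[i][j] be the LCS length of the first i bases of fragment 1 and the first j bases of fragment 2. dp[i][j] = dp[i-1][j-1]+1 when the i-th and j-th bases match, else max(dp[i-1][j], dp[i][j-1]).
    ·  A  T  G  G  T  T  A  T  C  T
 ·  0  0  0  0  0  0  0  0  0  0  0
 A  0  1  1  1  1  1  1  1  1  1  1
 G  0  1  1  2  2  2  2  2  2  2  2
 A  0  1  1  2  2  2  2  3  3  3  3
 A  0  1  1  2  2  2  2  3  3  3  3
 C  0  1  1  2  2  2  2  3  3  4  4
 T  0  1  2  2  2  3  3  3  4  4  5
 G  0  1  2  3  3  3  3  3  4  4  5
 A  0  1  2  3  3  3  3  4  4  4  5
 G  0  1  2  3  4  4  4  4  4  4  5
 G  0  1  2  3  4  4  4  4  4  4  5
 T  0  1  2  3  4  5  5  5  5  5  5
 T  0  1  2  3  4  5  6  6  6  6  6
 A  0  1  2  3  4  5  6  7  7  7  7
 T  0  1  2  3  4  5  6  7  8  8  8
dp[14][10] = 8. One LCS (by backtracking along matches): ATGGTTAT.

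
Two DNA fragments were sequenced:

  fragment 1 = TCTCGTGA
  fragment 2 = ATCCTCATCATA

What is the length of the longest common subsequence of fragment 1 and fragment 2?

One common subsequence of length 6: T [1,5]; then C [2,6]; then T [3,8]; then C [4,9]; then T [6,11]; then A [8,12]. dp[8][12] = 6 confirms this is the maximum.

6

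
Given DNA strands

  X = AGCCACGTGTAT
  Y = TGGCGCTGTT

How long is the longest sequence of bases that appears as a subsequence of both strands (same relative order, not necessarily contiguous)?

7

Let dp[i][j] be the LCS length of the first i bases of X and the first j bases of Y. dp[i][j] = dp[i-1][j-1]+1 when the i-th and j-th bases match, else max(dp[i-1][j], dp[i][j-1]).
    ·  T  G  G  C  G  C  T  G  T  T
 ·  0  0  0  0  0  0  0  0  0  0  0
 A  0  0  0  0  0  0  0  0  0  0  0
 G  0  0  1  1  1  1  1  1  1  1  1
 C  0  0  1  1  2  2  2  2  2  2  2
 C  0  0  1  1  2  2  3  3  3  3  3
 A  0  0  1  1  2  2  3  3  3  3  3
 C  0  0  1  1  2  2  3  3  3  3  3
 G  0  0  1  2  2  3  3  3  4  4  4
 T  0  1  1  2  2  3  3  4  4  5  5
 G  0  1  2  2  2  3  3  4  5  5  5
 T  0  1  2  2  2  3  3  4  5  6  6
 A  0  1  2  2  2  3  3  4  5  6  6
 T  0  1  2  2  2  3  3  4  5  6  7
dp[12][10] = 7. One LCS (by backtracking along matches): GCCTGTT.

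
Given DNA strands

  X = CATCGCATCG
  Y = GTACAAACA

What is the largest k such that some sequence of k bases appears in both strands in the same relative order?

One common subsequence of length 4: C [1,4]; then A [2,7]; then C [6,8]; then A [7,9]. The LCS DP gives dp[10][9] = 4, so this is optimal.

4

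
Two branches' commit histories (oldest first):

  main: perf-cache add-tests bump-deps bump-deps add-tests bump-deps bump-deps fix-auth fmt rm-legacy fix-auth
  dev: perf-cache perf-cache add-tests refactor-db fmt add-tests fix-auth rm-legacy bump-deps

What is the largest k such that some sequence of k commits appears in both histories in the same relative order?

Match perf-cache [1,2], add-tests [2,3], add-tests [5,6], fix-auth [8,7], rm-legacy [10,8] — 5 commits in the same relative order in both. Since dp[11][9] = 5, nothing longer is possible.

5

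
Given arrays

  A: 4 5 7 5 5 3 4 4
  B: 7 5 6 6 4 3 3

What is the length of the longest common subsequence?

Pick 7 (A #3, B #1), then 5 (A #4, B #2), then 3 (A #6, B #7); all 3 values appear in both, in order. dp[8][7] = 3 confirms this is the maximum.

3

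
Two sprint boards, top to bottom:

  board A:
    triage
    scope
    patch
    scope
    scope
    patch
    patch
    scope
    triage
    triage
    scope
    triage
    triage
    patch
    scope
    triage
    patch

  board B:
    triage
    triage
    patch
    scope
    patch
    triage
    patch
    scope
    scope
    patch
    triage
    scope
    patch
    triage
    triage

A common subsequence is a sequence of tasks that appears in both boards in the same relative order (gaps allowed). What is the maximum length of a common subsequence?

10

One common subsequence of length 10: triage (board A #1, board B #2) → scope (board A #2, board B #4) → patch (board A #3, board B #7) → scope (board A #4, board B #8) → scope (board A #5, board B #9) → patch (board A #7, board B #10) → triage (board A #10, board B #11) → scope (board A #11, board B #12) → triage (board A #13, board B #14) → triage (board A #16, board B #15). The LCS DP gives dp[17][15] = 10, so this is optimal.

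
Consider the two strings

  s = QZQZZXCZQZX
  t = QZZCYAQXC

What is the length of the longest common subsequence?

6

One common subsequence of length 6: Q at s[3]=t[1]; then Z at s[4]=t[2]; then Z at s[5]=t[3]; then C at s[7]=t[4]; then Q at s[9]=t[7]; then X at s[11]=t[8]. Since dp[11][9] = 6, nothing longer is possible.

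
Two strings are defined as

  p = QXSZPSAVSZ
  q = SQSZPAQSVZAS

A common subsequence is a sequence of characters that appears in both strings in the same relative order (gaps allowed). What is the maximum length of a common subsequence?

7

Match Q [1,2] → S [3,3] → Z [4,4] → P [5,5] → S [6,8] → A [7,11] → S [9,12] — 7 characters in the same relative order in both, and the DP table's final entry dp[10][12] is also 7, so no common subsequence is longer.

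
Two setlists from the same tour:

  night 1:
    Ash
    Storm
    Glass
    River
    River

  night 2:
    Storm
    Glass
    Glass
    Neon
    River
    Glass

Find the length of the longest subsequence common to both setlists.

Taking Storm at night 1[2]=night 2[1]; then Glass at night 1[3]=night 2[3]; then River at night 1[4]=night 2[5] gives a common subsequence of length 3, and the DP table's final entry dp[5][6] is also 3, so no common subsequence is longer.

3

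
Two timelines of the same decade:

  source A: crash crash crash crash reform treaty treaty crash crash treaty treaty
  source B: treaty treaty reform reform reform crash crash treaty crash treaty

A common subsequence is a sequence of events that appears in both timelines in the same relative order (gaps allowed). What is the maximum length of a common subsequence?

Pick treaty at source A[6]=source B[1]; then treaty at source A[7]=source B[2]; then crash at source A[8]=source B[6]; then crash at source A[9]=source B[7]; then treaty at source A[10]=source B[8]; then treaty at source A[11]=source B[10]; all 6 events appear in both, in order. dp[11][10] = 6 confirms this is the maximum.

6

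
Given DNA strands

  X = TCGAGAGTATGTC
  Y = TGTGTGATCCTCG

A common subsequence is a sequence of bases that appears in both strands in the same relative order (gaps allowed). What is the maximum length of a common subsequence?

Pick T [1,1]; then G [3,2]; then G [5,4]; then G [7,6]; then A [9,7]; then T [10,8]; then T [12,11]; then C [13,12]; all 8 bases appear in both, in order. Since dp[13][13] = 8, nothing longer is possible.

8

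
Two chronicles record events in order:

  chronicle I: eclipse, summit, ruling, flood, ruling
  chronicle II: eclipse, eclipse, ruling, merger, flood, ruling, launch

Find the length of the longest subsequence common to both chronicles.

4

Taking eclipse [1,2]; then ruling [3,3]; then flood [4,5]; then ruling [5,6] gives a common subsequence of length 4. dp[5][7] = 4 confirms this is the maximum.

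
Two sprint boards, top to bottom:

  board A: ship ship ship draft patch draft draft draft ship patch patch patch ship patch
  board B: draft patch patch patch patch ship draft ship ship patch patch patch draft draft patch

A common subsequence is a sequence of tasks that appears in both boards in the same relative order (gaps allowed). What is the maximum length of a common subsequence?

Match draft at board A[4]=board B[1]; then patch at board A[5]=board B[5]; then draft at board A[6]=board B[7]; then ship at board A[9]=board B[9]; then patch at board A[10]=board B[10]; then patch at board A[11]=board B[11]; then patch at board A[12]=board B[12]; then patch at board A[14]=board B[15] — 8 tasks in the same relative order in both, and the DP table's final entry dp[14][15] is also 8, so no common subsequence is longer.

8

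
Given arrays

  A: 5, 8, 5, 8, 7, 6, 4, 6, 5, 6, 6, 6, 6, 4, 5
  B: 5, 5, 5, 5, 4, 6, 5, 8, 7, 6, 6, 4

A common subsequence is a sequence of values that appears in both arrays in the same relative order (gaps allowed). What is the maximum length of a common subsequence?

8

Pick 5 (A #1, B #3), 5 (A #3, B #4), 4 (A #7, B #5), 6 (A #8, B #6), 5 (A #9, B #7), 6 (A #12, B #10), 6 (A #13, B #11), 4 (A #14, B #12); all 8 values appear in both, in order. dp[15][12] = 8 confirms this is the maximum.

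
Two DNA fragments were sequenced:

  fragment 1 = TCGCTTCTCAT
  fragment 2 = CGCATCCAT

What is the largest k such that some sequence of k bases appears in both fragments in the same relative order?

Taking C (fragment 1 #2, fragment 2 #1) → G (fragment 1 #3, fragment 2 #2) → C (fragment 1 #4, fragment 2 #3) → T (fragment 1 #6, fragment 2 #5) → C (fragment 1 #7, fragment 2 #6) → C (fragment 1 #9, fragment 2 #7) → A (fragment 1 #10, fragment 2 #8) → T (fragment 1 #11, fragment 2 #9) gives a common subsequence of length 8. The LCS DP gives dp[11][9] = 8, so this is optimal.

8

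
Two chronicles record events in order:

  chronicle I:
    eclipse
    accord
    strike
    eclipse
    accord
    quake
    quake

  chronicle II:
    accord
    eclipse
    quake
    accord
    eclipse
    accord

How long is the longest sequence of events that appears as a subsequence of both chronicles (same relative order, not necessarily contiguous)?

Match eclipse [1,2], then accord [2,4], then eclipse [4,5], then accord [5,6] — 4 events in the same relative order in both. dp[7][6] = 4 confirms this is the maximum.

4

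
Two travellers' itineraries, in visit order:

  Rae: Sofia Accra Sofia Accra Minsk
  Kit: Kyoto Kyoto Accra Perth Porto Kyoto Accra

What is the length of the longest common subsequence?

Taking Accra [2,3]; then Accra [4,7] gives a common subsequence of length 2. Since dp[5][7] = 2, nothing longer is possible.

2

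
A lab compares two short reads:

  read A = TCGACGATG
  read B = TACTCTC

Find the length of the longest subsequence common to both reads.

4

Let dp[i][j] be the LCS length of the first i bases of read A and the first j bases of read B. dp[i][j] = dp[i-1][j-1]+1 when the i-th and j-th bases match, else max(dp[i-1][j], dp[i][j-1]).
    ·  T  A  C  T  C  T  C
 ·  0  0  0  0  0  0  0  0
 T  0  1  1  1  1  1  1  1
 C  0  1  1  2  2  2  2  2
 G  0  1  1  2  2  2  2  2
 A  0  1  2  2  2  2  2  2
 C  0  1  2  3  3  3  3  3
 G  0  1  2  3  3  3  3  3
 A  0  1  2  3  3  3  3  3
 T  0  1  2  3  4  4  4  4
 G  0  1  2  3  4  4  4  4
dp[9][7] = 4. One LCS (by backtracking along matches): TCCT.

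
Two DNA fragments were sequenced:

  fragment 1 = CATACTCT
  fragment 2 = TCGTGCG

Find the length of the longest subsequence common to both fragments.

4

Let dp[i][j] be the LCS length of the first i bases of fragment 1 and the first j bases of fragment 2. dp[i][j] = dp[i-1][j-1]+1 when the i-th and j-th bases match, else max(dp[i-1][j], dp[i][j-1]).
    ·  T  C  G  T  G  C  G
 ·  0  0  0  0  0  0  0  0
 C  0  0  1  1  1  1  1  1
 A  0  0  1  1  1  1  1  1
 T  0  1  1  1  2  2  2  2
 A  0  1  1  1  2  2  2  2
 C  0  1  2  2  2  2  3  3
 T  0  1  2  2  3  3  3  3
 C  0  1  2  2  3  3  4  4
 T  0  1  2  2  3  3  4  4
dp[8][7] = 4. One LCS (by backtracking along matches): TCTC.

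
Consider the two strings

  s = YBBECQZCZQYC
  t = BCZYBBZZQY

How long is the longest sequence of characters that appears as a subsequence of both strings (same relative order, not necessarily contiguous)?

Match Y at s[1]=t[4] → B at s[2]=t[5] → B at s[3]=t[6] → Z at s[7]=t[7] → Z at s[9]=t[8] → Q at s[10]=t[9] → Y at s[11]=t[10] — 7 characters in the same relative order in both. Since dp[12][10] = 7, nothing longer is possible.

7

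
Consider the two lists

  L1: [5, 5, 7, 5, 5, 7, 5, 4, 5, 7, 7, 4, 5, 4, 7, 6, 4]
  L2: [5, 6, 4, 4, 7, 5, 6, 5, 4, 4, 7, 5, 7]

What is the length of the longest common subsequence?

8

Taking 5 at L1[1]=L2[1] → 7 at L1[3]=L2[5] → 5 at L1[4]=L2[6] → 5 at L1[5]=L2[8] → 4 at L1[8]=L2[10] → 7 at L1[11]=L2[11] → 5 at L1[13]=L2[12] → 7 at L1[15]=L2[13] gives a common subsequence of length 8, and the DP table's final entry dp[17][13] is also 8, so no common subsequence is longer.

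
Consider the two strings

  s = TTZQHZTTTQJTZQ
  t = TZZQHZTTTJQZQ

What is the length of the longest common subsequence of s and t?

11

Pick T (s #1, t #1), then Z (s #3, t #3), then Q (s #4, t #4), then H (s #5, t #5), then Z (s #6, t #6), then T (s #7, t #7), then T (s #8, t #8), then T (s #9, t #9), then Q (s #10, t #11), then Z (s #13, t #12), then Q (s #14, t #13); all 11 characters appear in both, in order. Since dp[14][13] = 11, nothing longer is possible.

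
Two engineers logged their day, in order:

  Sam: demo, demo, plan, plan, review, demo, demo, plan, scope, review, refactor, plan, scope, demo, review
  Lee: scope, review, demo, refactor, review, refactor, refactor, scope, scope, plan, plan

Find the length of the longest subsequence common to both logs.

One common subsequence of length 5: review (Sam #5, Lee #2); then demo (Sam #6, Lee #3); then review (Sam #10, Lee #5); then refactor (Sam #11, Lee #7); then plan (Sam #12, Lee #11). The LCS DP gives dp[15][11] = 5, so this is optimal.

5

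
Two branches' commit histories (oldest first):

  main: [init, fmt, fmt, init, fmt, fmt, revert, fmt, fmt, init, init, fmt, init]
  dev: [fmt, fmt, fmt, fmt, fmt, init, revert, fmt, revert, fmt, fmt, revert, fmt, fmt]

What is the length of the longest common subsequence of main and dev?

8

Pick fmt (main #2, dev #4), then fmt (main #3, dev #5), then init (main #4, dev #6), then fmt (main #5, dev #10), then fmt (main #6, dev #11), then revert (main #7, dev #12), then fmt (main #9, dev #13), then fmt (main #12, dev #14); all 8 commits appear in both, in order. The LCS DP gives dp[13][14] = 8, so this is optimal.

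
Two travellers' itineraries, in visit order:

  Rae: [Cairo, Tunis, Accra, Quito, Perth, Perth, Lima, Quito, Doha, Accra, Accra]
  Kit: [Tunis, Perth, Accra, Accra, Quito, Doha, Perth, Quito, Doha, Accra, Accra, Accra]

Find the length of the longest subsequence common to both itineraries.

One common subsequence of length 8: Tunis [2,1], Accra [3,4], Quito [4,5], Perth [6,7], Quito [8,8], Doha [9,9], Accra [10,11], Accra [11,12], and the DP table's final entry dp[11][12] is also 8, so no common subsequence is longer.

8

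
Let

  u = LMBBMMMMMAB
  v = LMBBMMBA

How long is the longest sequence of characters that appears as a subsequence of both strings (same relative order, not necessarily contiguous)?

7

Pick L at u[1]=v[1] → M at u[2]=v[2] → B at u[3]=v[3] → B at u[4]=v[4] → M at u[5]=v[5] → M at u[6]=v[6] → A at u[10]=v[8]; all 7 characters appear in both, in order, and the DP table's final entry dp[11][8] is also 7, so no common subsequence is longer.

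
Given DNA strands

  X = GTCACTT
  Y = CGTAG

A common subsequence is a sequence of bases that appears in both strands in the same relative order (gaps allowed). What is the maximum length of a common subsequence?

Let dp[i][j] be the LCS length of the first i bases of X and the first j bases of Y. dp[i][j] = dp[i-1][j-1]+1 when the i-th and j-th bases match, else max(dp[i-1][j], dp[i][j-1]).
    ·  C  G  T  A  G
 ·  0  0  0  0  0  0
 G  0  0  1  1  1  1
 T  0  0  1  2  2  2
 C  0  1  1  2  2  2
 A  0  1  1  2  3  3
 C  0  1  1  2  3  3
 T  0  1  1  2  3  3
 T  0  1  1  2  3  3
dp[7][5] = 3. One LCS (by backtracking along matches): GTA.

3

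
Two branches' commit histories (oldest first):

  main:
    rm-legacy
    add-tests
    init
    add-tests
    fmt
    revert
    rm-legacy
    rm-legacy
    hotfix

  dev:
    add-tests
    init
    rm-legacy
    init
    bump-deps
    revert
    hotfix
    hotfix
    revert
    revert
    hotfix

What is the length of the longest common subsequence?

4

Pick rm-legacy [1,3] → init [3,4] → revert [6,10] → hotfix [9,11]; all 4 commits appear in both, in order. dp[9][11] = 4 confirms this is the maximum.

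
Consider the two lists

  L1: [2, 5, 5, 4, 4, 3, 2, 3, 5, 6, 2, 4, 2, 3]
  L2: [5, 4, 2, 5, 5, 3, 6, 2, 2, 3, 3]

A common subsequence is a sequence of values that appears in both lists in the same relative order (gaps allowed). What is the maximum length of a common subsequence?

Pick 2 (L1 #1, L2 #3), 5 (L1 #2, L2 #4), 5 (L1 #3, L2 #5), 3 (L1 #8, L2 #6), 6 (L1 #10, L2 #7), 2 (L1 #11, L2 #8), 2 (L1 #13, L2 #9), 3 (L1 #14, L2 #11); all 8 values appear in both, in order. The LCS DP gives dp[14][11] = 8, so this is optimal.

8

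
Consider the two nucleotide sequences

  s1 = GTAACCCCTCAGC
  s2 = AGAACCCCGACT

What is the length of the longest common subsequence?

9

Taking G at s1[1]=s2[2] → A at s1[3]=s2[3] → A at s1[4]=s2[4] → C at s1[5]=s2[5] → C at s1[6]=s2[6] → C at s1[7]=s2[7] → C at s1[8]=s2[8] → A at s1[11]=s2[10] → C at s1[13]=s2[11] gives a common subsequence of length 9. dp[13][12] = 9 confirms this is the maximum.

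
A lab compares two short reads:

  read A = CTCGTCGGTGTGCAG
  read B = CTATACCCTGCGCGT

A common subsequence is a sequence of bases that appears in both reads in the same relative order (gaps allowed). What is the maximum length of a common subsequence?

One common subsequence of length 9: C (read A #1, read B #1), then T (read A #2, read B #4), then C (read A #3, read B #7), then C (read A #6, read B #8), then T (read A #9, read B #9), then G (read A #10, read B #10), then G (read A #12, read B #12), then C (read A #13, read B #13), then G (read A #15, read B #14). Since dp[15][15] = 9, nothing longer is possible.

9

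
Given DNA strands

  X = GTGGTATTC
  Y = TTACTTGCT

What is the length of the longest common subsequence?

6

Let dp[i][j] be the LCS length of the first i bases of X and the first j bases of Y. dp[i][j] = dp[i-1][j-1]+1 when the i-th and j-th bases match, else max(dp[i-1][j], dp[i][j-1]).
    ·  T  T  A  C  T  T  G  C  T
 ·  0  0  0  0  0  0  0  0  0  0
 G  0  0  0  0  0  0  0  1  1  1
 T  0  1  1  1  1  1  1  1  1  2
 G  0  1  1  1  1  1  1  2  2  2
 G  0  1  1  1  1  1  1  2  2  2
 T  0  1  2  2  2  2  2  2  2  3
 A  0  1  2  3  3  3  3  3  3  3
 T  0  1  2  3  3  4  4  4  4  4
 T  0  1  2  3  3  4  5  5  5  5
 C  0  1  2  3  4  4  5  5  6  6
dp[9][9] = 6. One LCS (by backtracking along matches): TTATTC.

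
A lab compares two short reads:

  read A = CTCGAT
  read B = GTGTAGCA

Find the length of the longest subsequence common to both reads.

Let dp[i][j] be the LCS length of the first i bases of read A and the first j bases of read B. dp[i][j] = dp[i-1][j-1]+1 when the i-th and j-th bases match, else max(dp[i-1][j], dp[i][j-1]).
    ·  G  T  G  T  A  G  C  A
 ·  0  0  0  0  0  0  0  0  0
 C  0  0  0  0  0  0  0  1  1
 T  0  0  1  1  1  1  1  1  1
 C  0  0  1  1  1  1  1  2  2
 G  0  1  1  2  2  2  2  2  2
 A  0  1  1  2  2  3  3  3  3
 T  0  1  2  2  3  3  3  3  3
dp[6][8] = 3. One LCS (by backtracking along matches): TCA.

3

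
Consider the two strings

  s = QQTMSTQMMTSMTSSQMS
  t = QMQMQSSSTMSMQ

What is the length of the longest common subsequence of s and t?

Pick Q (s #1, t #1), Q (s #2, t #3), M (s #4, t #4), S (s #5, t #8), T (s #6, t #9), M (s #9, t #10), S (s #11, t #11), M (s #12, t #12), Q (s #16, t #13); all 9 characters appear in both, in order. dp[18][13] = 9 confirms this is the maximum.

9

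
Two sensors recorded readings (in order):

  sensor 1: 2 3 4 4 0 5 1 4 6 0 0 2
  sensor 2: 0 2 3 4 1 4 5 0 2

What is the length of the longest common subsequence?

Match 2 [1,2], 3 [2,3], 4 [3,4], 4 [4,6], 5 [6,7], 0 [11,8], 2 [12,9] — 7 values in the same relative order in both. Since dp[12][9] = 7, nothing longer is possible.

7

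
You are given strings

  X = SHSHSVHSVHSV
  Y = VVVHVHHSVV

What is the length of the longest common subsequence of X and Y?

6

Taking H at X[2]=Y[4]; then H at X[4]=Y[6]; then H at X[7]=Y[7]; then S at X[8]=Y[8]; then V at X[9]=Y[9]; then V at X[12]=Y[10] gives a common subsequence of length 6. The LCS DP gives dp[12][10] = 6, so this is optimal.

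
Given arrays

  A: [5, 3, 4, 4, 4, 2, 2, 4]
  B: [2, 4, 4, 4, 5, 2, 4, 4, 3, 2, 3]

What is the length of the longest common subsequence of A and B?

Pick 4 [3,2]; then 4 [4,3]; then 4 [5,4]; then 2 [6,6]; then 2 [7,10]; all 5 values appear in both, in order, and the DP table's final entry dp[8][11] is also 5, so no common subsequence is longer.

5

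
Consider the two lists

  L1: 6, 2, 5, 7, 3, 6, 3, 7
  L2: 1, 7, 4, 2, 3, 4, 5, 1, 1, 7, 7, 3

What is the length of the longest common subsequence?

Match 2 (L1 #2, L2 #4) → 5 (L1 #3, L2 #7) → 7 (L1 #4, L2 #11) → 3 (L1 #7, L2 #12) — 4 values in the same relative order in both. The LCS DP gives dp[8][12] = 4, so this is optimal.

4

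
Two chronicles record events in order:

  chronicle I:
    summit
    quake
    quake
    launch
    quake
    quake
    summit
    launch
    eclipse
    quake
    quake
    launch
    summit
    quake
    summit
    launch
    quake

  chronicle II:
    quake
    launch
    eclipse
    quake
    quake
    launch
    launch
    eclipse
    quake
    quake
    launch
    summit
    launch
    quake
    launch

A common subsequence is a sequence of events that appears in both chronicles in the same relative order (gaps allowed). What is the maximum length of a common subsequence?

Match quake [3,1], then launch [4,2], then quake [5,4], then quake [6,5], then launch [8,7], then eclipse [9,8], then quake [10,9], then quake [11,10], then launch [12,11], then summit [13,12], then quake [14,14], then launch [16,15] — 12 events in the same relative order in both. dp[17][15] = 12 confirms this is the maximum.

12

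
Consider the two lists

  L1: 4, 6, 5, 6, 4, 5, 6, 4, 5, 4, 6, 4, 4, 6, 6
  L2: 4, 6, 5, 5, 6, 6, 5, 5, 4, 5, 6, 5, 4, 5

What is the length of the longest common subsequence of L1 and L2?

Match 4 (L1 #1, L2 #1); then 6 (L1 #2, L2 #2); then 5 (L1 #3, L2 #4); then 6 (L1 #4, L2 #6); then 4 (L1 #5, L2 #9); then 5 (L1 #6, L2 #10); then 6 (L1 #7, L2 #11); then 4 (L1 #8, L2 #13); then 5 (L1 #9, L2 #14) — 9 values in the same relative order in both. The LCS DP gives dp[15][14] = 9, so this is optimal.

9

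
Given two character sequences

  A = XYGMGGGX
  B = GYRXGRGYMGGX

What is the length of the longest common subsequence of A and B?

Let dp[i][j] be the LCS length of the first i characters of A and the first j characters of B. dp[i][j] = dp[i-1][j-1]+1 when the i-th and j-th characters match, else max(dp[i-1][j], dp[i][j-1]).
    ·  G  Y  R  X  G  R  G  Y  M  G  G  X
 ·  0  0  0  0  0  0  0  0  0  0  0  0  0
 X  0  0  0  0  1  1  1  1  1  1  1  1  1
 Y  0  0  1  1  1  1  1  1  2  2  2  2  2
 G  0  1  1  1  1  2  2  2  2  2  3  3  3
 M  0  1  1  1  1  2  2  2  2  3  3  3  3
 G  0  1  1  1  1  2  2  3  3  3  4  4  4
 G  0  1  1  1  1  2  2  3  3  3  4  5  5
 G  0  1  1  1  1  2  2  3  3  3  4  5  5
 X  0  1  1  1  2  2  2  3  3  3  4  5  6
dp[8][12] = 6. One LCS (by backtracking along matches): XYMGGX.

6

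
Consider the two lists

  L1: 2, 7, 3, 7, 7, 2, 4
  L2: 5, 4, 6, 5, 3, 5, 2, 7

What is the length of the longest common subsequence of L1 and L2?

2

Taking 2 (L1 #1, L2 #7), 7 (L1 #5, L2 #8) gives a common subsequence of length 2. The LCS DP gives dp[7][8] = 2, so this is optimal.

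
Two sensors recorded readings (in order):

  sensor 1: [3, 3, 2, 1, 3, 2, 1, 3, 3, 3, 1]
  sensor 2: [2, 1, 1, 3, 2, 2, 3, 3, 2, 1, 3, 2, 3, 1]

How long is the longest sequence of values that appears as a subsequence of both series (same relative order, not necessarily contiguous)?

Match 3 (sensor 1 #1, sensor 2 #7), then 3 (sensor 1 #2, sensor 2 #8), then 2 (sensor 1 #3, sensor 2 #9), then 1 (sensor 1 #4, sensor 2 #10), then 3 (sensor 1 #5, sensor 2 #11), then 2 (sensor 1 #6, sensor 2 #12), then 3 (sensor 1 #10, sensor 2 #13), then 1 (sensor 1 #11, sensor 2 #14) — 8 values in the same relative order in both, and the DP table's final entry dp[11][14] is also 8, so no common subsequence is longer.

8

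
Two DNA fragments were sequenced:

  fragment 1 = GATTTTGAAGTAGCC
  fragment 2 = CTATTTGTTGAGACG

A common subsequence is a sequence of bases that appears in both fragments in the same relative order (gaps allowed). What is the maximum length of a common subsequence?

10

One common subsequence of length 10: A (fragment 1 #2, fragment 2 #3), T (fragment 1 #3, fragment 2 #5), T (fragment 1 #4, fragment 2 #6), T (fragment 1 #5, fragment 2 #8), T (fragment 1 #6, fragment 2 #9), G (fragment 1 #7, fragment 2 #10), A (fragment 1 #9, fragment 2 #11), G (fragment 1 #10, fragment 2 #12), A (fragment 1 #12, fragment 2 #13), G (fragment 1 #13, fragment 2 #15). Since dp[15][15] = 10, nothing longer is possible.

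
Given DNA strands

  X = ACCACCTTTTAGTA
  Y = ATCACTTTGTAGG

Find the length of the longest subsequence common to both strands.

One common subsequence of length 10: A at X[1]=Y[1], C at X[3]=Y[3], A at X[4]=Y[4], C at X[6]=Y[5], T at X[7]=Y[6], T at X[8]=Y[7], T at X[9]=Y[8], T at X[10]=Y[10], A at X[11]=Y[11], G at X[12]=Y[13], and the DP table's final entry dp[14][13] is also 10, so no common subsequence is longer.

10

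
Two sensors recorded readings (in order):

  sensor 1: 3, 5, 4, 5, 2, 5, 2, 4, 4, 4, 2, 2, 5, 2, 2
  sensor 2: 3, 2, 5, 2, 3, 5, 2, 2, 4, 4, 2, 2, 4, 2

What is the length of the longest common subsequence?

Match 3 at sensor 1[1]=sensor 2[1]; then 5 at sensor 1[2]=sensor 2[3]; then 5 at sensor 1[4]=sensor 2[6]; then 2 at sensor 1[5]=sensor 2[7]; then 2 at sensor 1[7]=sensor 2[8]; then 4 at sensor 1[9]=sensor 2[9]; then 4 at sensor 1[10]=sensor 2[10]; then 2 at sensor 1[11]=sensor 2[11]; then 2 at sensor 1[12]=sensor 2[12]; then 2 at sensor 1[15]=sensor 2[14] — 10 values in the same relative order in both. dp[15][14] = 10 confirms this is the maximum.

10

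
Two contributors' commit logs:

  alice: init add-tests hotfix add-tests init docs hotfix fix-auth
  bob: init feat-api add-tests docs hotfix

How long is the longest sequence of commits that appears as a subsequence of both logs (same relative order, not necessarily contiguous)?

4

Taking init [1,1]; then add-tests [4,3]; then docs [6,4]; then hotfix [7,5] gives a common subsequence of length 4. Since dp[8][5] = 4, nothing longer is possible.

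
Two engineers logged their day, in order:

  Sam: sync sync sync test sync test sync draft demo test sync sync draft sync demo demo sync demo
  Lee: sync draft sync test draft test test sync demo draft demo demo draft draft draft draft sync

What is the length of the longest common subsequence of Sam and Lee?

Taking sync [1,1]; then sync [2,3]; then test [4,6]; then test [6,7]; then sync [7,8]; then demo [9,9]; then draft [13,10]; then demo [15,11]; then demo [16,12]; then sync [17,17] gives a common subsequence of length 10. Since dp[18][17] = 10, nothing longer is possible.

10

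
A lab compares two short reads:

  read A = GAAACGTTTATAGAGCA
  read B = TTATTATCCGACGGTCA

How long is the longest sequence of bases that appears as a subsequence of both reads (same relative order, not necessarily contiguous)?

10

Match A (read A #4, read B #3); then T (read A #8, read B #4); then T (read A #9, read B #5); then A (read A #10, read B #6); then T (read A #11, read B #7); then A (read A #12, read B #11); then G (read A #13, read B #13); then G (read A #15, read B #14); then C (read A #16, read B #16); then A (read A #17, read B #17) — 10 bases in the same relative order in both. The LCS DP gives dp[17][17] = 10, so this is optimal.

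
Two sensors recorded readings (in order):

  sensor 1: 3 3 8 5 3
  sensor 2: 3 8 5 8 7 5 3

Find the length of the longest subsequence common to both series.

Taking 3 [1,1] → 8 [3,4] → 5 [4,6] → 3 [5,7] gives a common subsequence of length 4. dp[5][7] = 4 confirms this is the maximum.

4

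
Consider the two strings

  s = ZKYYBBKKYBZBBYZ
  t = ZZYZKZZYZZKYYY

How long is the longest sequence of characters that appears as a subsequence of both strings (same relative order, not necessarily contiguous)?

6

Match Z [1,4], K [2,5], Y [3,8], Y [4,12], Y [9,13], Y [14,14] — 6 characters in the same relative order in both. The LCS DP gives dp[15][14] = 6, so this is optimal.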